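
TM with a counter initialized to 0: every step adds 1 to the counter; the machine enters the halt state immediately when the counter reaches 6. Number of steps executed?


Counter starts at 0. Counting sequence:
  Step 1: counter = 1
  Step 2: counter = 2
  Step 3: counter = 3
  Step 4: counter = 4
  Step 5: counter = 5
  Step 6: counter = 6
Counter reached 6 -> halt
Total steps = 6

6


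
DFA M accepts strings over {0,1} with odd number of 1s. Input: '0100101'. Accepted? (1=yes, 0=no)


DFA has 2 states: q_even (start, accept=no) and q_odd
Processing string '0100101' character by character:
  Position 0: read '0', 1-count=0 -> q_even (no change)
  Position 1: read '1', 1-count=1 -> q_odd
  Position 2: read '0', 1-count=1 -> q_odd (no change)
  Position 3: read '0', 1-count=1 -> q_odd (no change)
  Position 4: read '1', 1-count=2 -> q_even
  Position 5: read '0', 1-count=2 -> q_even (no change)
  Position 6: read '1', 1-count=3 -> q_odd
Final state: q_odd, total 1s = 3 (odd); the DFA requires an odd count -> accept

1


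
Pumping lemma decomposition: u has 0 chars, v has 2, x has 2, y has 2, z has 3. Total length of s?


|s| = |u| + |v| + |x| + |y| + |z|
= 0 + 2 + 2 + 2 + 3
= 2 + 2 + 5
= 4 + 5
= 9

9


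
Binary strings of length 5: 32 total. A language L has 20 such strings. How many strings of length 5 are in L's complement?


Alphabet: {0,1}
String length: 5
Total strings of length 5 = 2^5 = 32
Strings in L = 20
Complement = total - |L|
= 32 - 20
= 12

12


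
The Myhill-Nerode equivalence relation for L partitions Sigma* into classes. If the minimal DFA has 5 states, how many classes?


Myhill-Nerode theorem:
Number of equivalence classes = number of states in minimal DFA
Minimal DFA states = 5
Therefore equivalence classes = 5

5


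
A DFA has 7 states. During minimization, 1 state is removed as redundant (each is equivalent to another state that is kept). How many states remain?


Original DFA: 7 states
Redundant states removed: 1
Minimized states = original - removed
= 7 - 1
= 6

6


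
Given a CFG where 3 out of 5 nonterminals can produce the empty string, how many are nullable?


Nonterminals: {S, A, B, C, D}
A nonterminal is nullable if it can derive epsilon
Counting nullable nonterminals: 3
Total nullable = 3

3


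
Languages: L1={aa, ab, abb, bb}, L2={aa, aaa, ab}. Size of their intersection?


L1 = {aa, ab, abb, bb}
L2 = {aa, aaa, ab}
Checking each string in L1 against L2:
  'aa': in L2? Yes
  'ab': in L2? Yes
  'abb': in L2? No
  'bb': in L2? No
Intersection = {aa, ab}
|L1 ∩ L2| = 2

2


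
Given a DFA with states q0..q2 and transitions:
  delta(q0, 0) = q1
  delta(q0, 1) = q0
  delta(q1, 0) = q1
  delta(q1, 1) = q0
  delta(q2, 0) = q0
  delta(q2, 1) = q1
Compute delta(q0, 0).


Looking up transition function:
delta(q0, 0) in the table
Row: q0, Column: 0
Result: q1

q1


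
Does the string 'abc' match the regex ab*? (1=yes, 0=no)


Pattern: ab*
String: 'abc'
Pattern requires: exactly one 'a' followed by zero or more 'b's
First char is 'a' -> OK
Rest 'bc': all b's? No
Result: 0

0


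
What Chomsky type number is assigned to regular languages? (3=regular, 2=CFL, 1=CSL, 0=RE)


Chomsky hierarchy levels:
  Type 3: Regular (DFA/NFA/regex)
  Type 2: Context-free (PDA)
  Type 1: Context-sensitive
  Type 0: Recursively enumerable (TM)
'regular' corresponds to Type 3

3


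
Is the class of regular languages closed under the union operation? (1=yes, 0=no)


Regular languages are closed under:
- Union (DFA product construction)
- Intersection (DFA product construction)
- Complement (swap accept/reject states)
- Concatenation (NFA construction)
- Kleene star (NFA construction)
union is in this list
Therefore: closed

1


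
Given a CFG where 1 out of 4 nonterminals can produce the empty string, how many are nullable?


Nonterminals: {S, A, B, C}
A nonterminal is nullable if it can derive epsilon
Counting nullable nonterminals: 1
Total nullable = 1

1


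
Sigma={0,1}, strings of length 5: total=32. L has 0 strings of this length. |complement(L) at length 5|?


Alphabet: {0,1}
String length: 5
Total strings of length 5 = 2^5 = 32
Strings in L = 0
Complement = total - |L|
= 32 - 0
= 32

32


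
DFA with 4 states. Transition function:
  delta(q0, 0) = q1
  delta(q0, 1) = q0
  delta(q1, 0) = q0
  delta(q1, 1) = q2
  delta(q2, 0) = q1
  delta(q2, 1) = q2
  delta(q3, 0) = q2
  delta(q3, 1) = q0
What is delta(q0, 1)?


Looking up transition function:
delta(q0, 1) in the table
Row: q0, Column: 1
Result: q0

q0


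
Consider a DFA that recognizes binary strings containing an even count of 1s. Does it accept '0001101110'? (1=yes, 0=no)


DFA has 2 states: q_even (start, accept=yes) and q_odd
Processing string '0001101110' character by character:
  Position 0: read '0', 1-count=0 -> q_even (no change)
  Position 1: read '0', 1-count=0 -> q_even (no change)
  Position 2: read '0', 1-count=0 -> q_even (no change)
  Position 3: read '1', 1-count=1 -> q_odd
  Position 4: read '1', 1-count=2 -> q_even
  Position 5: read '0', 1-count=2 -> q_even (no change)
  Position 6: read '1', 1-count=3 -> q_odd
  Position 7: read '1', 1-count=4 -> q_even
  Position 8: read '1', 1-count=5 -> q_odd
  Position 9: read '0', 1-count=5 -> q_odd (no change)
Final state: q_odd, total 1s = 5 (odd); the DFA requires an even count -> reject

0


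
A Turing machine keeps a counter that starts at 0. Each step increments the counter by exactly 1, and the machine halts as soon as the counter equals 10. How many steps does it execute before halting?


Counter starts at 0. Counting sequence:
  Step 1: counter = 1
  Step 2: counter = 2
  Step 3: counter = 3
  Step 4: counter = 4
  Step 5: counter = 5
  Step 6: counter = 6
  ...
  Step 10: counter = 10
Counter reached 10 -> halt
Total steps = 10

10


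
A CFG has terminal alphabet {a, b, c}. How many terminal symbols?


Terminal symbols: a, b, c
Counting each: a (#1), b (#2), c (#3)
Total = 3

3


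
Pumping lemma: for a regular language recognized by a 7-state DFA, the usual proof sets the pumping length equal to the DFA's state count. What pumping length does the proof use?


Pumping lemma for regular languages (standard proof):
Take p = |Q|, the number of DFA states.
Any string of length >= |Q| passes through |Q|+1 states while reading its first |Q| symbols,
so by pigeonhole some state repeats, giving the loop that can be pumped.
Here |Q| = 7
Therefore the proof uses p = 7

7


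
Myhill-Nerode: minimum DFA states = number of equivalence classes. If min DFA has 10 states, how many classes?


Myhill-Nerode theorem:
Number of equivalence classes = number of states in minimal DFA
Minimal DFA states = 10
Therefore equivalence classes = 10

10


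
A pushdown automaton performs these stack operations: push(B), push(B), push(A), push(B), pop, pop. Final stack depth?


Tracing stack operations:
  push(B) -> stack = [B], depth=1
  push(B) -> stack = [B,B], depth=2
  push(A) -> stack = [B,B,A], depth=3
  push(B) -> stack = [B,B,A,B], depth=4
  pop -> removed B, stack = [B,B,A], depth=3
  pop -> removed A, stack = [B,B], depth=2
Final depth = 2

2


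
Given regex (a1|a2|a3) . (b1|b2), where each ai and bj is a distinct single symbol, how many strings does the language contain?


First group: 3 alternatives
Second group: 2 alternatives
Concatenation: each choice from group 1 pairs with each from group 2
Total = 3 x 2 = 6

6


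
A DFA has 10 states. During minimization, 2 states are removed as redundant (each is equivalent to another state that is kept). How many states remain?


Original DFA: 10 states
Redundant states removed: 2
Minimized states = original - removed
= 10 - 2
= 8

8


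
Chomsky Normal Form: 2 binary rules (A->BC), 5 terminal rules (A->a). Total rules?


CNF allows two rule forms:
  A -> BC (binary): 2 rules
  A -> a (terminal): 5 rules
Total = 2 + 5 = 7

7


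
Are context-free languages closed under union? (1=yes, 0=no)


CFL closure properties:
  Closed under: union, concatenation, Kleene star
  NOT closed under: intersection, complement
Operation 'union' is in closed list -> Yes (closed)

1


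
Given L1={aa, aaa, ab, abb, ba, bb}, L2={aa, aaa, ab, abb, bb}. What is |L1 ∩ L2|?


L1 = {aa, aaa, ab, abb, ba, bb}
L2 = {aa, aaa, ab, abb, bb}
Checking each string in L1 against L2:
  'aa': in L2? Yes
  'aaa': in L2? Yes
  'ab': in L2? Yes
  'abb': in L2? Yes
  'ba': in L2? No
  'bb': in L2? Yes
Intersection = {aa, aaa, ab, abb, bb}
|L1 ∩ L2| = 5

5


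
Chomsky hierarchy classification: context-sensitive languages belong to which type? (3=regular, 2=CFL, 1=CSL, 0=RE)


Chomsky hierarchy levels:
  Type 3: Regular (DFA/NFA/regex)
  Type 2: Context-free (PDA)
  Type 1: Context-sensitive
  Type 0: Recursively enumerable (TM)
'context-sensitive' corresponds to Type 1

1


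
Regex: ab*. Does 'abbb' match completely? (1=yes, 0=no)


Pattern: ab*
String: 'abbb'
Pattern requires: exactly one 'a' followed by zero or more 'b's
First char is 'a' -> OK
Rest 'bbb': all b's? Yes
Result: 1

1


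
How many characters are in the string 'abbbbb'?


String: 'abbbbb'
Counting characters:
  'a' appears 1 time(s)
  'b' appears 5 time(s)
Total length = 1 + 5 = 6

6


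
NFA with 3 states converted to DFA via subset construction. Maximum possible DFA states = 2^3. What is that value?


NFA has 3 states
Subset construction: each DFA state = subset of NFA states
Maximum subsets = 2^3
2^3 = 8

8


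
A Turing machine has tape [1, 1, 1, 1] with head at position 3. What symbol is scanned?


Tape: [1, 1, 1, 1]
Positions: 0 1 2 3
Values:    1 1 1 1
Head at position 3
tape[3] = 1

1


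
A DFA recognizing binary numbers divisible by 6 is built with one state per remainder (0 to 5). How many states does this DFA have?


Divisibility by 6 is tracked via the remainder mod 6: 0, 1, ..., 5
The construction assigns one state to each remainder
Number of remainders = 6

6


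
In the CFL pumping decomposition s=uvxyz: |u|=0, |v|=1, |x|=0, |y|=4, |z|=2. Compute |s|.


|s| = |u| + |v| + |x| + |y| + |z|
= 0 + 1 + 0 + 4 + 2
= 1 + 0 + 6
= 1 + 6
= 7

7


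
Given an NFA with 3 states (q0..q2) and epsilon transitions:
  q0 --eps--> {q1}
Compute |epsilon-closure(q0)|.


Starting from q0
Initialize closure = {q0}
Follow epsilon from q0 -> add q1
Final closure: {q0, q1}
Size = 2

2


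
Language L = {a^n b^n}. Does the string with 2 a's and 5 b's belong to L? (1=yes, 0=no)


Language requires equal numbers of a's and b's
PDA pushes for each 'a', pops for each 'b'
Number of a's = 2
Number of b's = 5
2 != 5 -> Reject

0


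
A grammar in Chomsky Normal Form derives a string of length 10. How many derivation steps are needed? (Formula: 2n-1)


Chomsky Normal Form derivation:
String length n = 10
Each step either:
  - Splits a nonterminal into two (n-1 such steps)
  - Converts a nonterminal to terminal (n such steps)
Total = (n-1) + n = 2n - 1
= 2(10) - 1
= 20 - 1
= 19

19


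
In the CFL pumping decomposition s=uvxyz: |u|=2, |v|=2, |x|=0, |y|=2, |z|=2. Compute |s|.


|s| = |u| + |v| + |x| + |y| + |z|
= 2 + 2 + 0 + 2 + 2
= 4 + 0 + 4
= 4 + 4
= 8

8


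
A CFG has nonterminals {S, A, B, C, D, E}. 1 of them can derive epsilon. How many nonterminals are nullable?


Nonterminals: {S, A, B, C, D, E}
A nonterminal is nullable if it can derive epsilon
Counting nullable nonterminals: 1
Total nullable = 1

1


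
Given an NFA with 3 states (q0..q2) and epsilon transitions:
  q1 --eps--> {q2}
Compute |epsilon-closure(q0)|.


Starting from q0
Initialize closure = {q0}
q0 has no outgoing epsilon transitions -> nothing to add
Final closure: {q0}
Size = 1

1


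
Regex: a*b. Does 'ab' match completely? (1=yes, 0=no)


Pattern: a*b
String: 'ab'
Pattern requires: zero or more 'a's followed by exactly one 'b'
Found 1 leading 'a's
Remaining: 'b'
Remaining is exactly 'b' -> match
Result: 1

1


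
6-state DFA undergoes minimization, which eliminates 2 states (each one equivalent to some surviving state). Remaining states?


Original DFA: 6 states
Redundant states removed: 2
Minimized states = original - removed
= 6 - 2
= 4

4


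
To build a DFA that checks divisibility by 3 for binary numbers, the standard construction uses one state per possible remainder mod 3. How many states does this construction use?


Divisibility by 3 is tracked via the remainder mod 3: 0, 1, ..., 2
The construction assigns one state to each remainder
Number of remainders = 3

3


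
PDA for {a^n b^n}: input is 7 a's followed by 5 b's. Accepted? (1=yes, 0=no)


Language requires equal numbers of a's and b's
PDA pushes for each 'a', pops for each 'b'
Number of a's = 7
Number of b's = 5
7 != 5 -> Reject

0


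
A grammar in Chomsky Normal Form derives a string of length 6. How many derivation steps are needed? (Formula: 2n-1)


Chomsky Normal Form derivation:
String length n = 6
Each step either:
  - Splits a nonterminal into two (n-1 such steps)
  - Converts a nonterminal to terminal (n such steps)
Total = (n-1) + n = 2n - 1
= 2(6) - 1
= 12 - 1
= 11

11


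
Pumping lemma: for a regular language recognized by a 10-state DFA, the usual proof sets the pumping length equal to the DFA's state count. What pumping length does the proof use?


Pumping lemma for regular languages (standard proof):
Take p = |Q|, the number of DFA states.
Any string of length >= |Q| passes through |Q|+1 states while reading its first |Q| symbols,
so by pigeonhole some state repeats, giving the loop that can be pumped.
Here |Q| = 10
Therefore the proof uses p = 10

10


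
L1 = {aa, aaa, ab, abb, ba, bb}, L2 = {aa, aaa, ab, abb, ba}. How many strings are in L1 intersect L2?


L1 = {aa, aaa, ab, abb, ba, bb}
L2 = {aa, aaa, ab, abb, ba}
Checking each string in L1 against L2:
  'aa': in L2? Yes
  'aaa': in L2? Yes
  'ab': in L2? Yes
  'abb': in L2? Yes
  'ba': in L2? Yes
  'bb': in L2? No
Intersection = {aa, aaa, ab, abb, ba}
|L1 ∩ L2| = 5

5


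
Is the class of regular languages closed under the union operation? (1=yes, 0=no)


Regular languages are closed under:
- Union (DFA product construction)
- Intersection (DFA product construction)
- Complement (swap accept/reject states)
- Concatenation (NFA construction)
- Kleene star (NFA construction)
union is in this list
Therefore: closed

1


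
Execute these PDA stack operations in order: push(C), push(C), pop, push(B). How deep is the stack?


Tracing stack operations:
  push(C) -> stack = [C], depth=1
  push(C) -> stack = [C,C], depth=2
  pop -> removed C, stack = [C], depth=1
  push(B) -> stack = [C,B], depth=2
Final depth = 2

2


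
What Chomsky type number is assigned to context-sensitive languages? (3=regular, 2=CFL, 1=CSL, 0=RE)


Chomsky hierarchy levels:
  Type 3: Regular (DFA/NFA/regex)
  Type 2: Context-free (PDA)
  Type 1: Context-sensitive
  Type 0: Recursively enumerable (TM)
'context-sensitive' corresponds to Type 1

1


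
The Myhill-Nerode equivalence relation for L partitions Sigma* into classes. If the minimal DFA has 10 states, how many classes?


Myhill-Nerode theorem:
Number of equivalence classes = number of states in minimal DFA
Minimal DFA states = 10
Therefore equivalence classes = 10

10


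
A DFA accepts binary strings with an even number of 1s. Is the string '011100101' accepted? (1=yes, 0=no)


DFA has 2 states: q_even (start, accept=yes) and q_odd
Processing string '011100101' character by character:
  Position 0: read '0', 1-count=0 -> q_even (no change)
  Position 1: read '1', 1-count=1 -> q_odd
  Position 2: read '1', 1-count=2 -> q_even
  Position 3: read '1', 1-count=3 -> q_odd
  Position 4: read '0', 1-count=3 -> q_odd (no change)
  Position 5: read '0', 1-count=3 -> q_odd (no change)
  Position 6: read '1', 1-count=4 -> q_even
  Position 7: read '0', 1-count=4 -> q_even (no change)
  Position 8: read '1', 1-count=5 -> q_odd
Final state: q_odd, total 1s = 5 (odd); the DFA requires an even count -> reject

0


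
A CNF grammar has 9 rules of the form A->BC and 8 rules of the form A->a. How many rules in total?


CNF allows two rule forms:
  A -> BC (binary): 9 rules
  A -> a (terminal): 8 rules
Total = 9 + 8 = 17

17


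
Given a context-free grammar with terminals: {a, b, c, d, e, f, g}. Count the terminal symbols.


Terminal symbols: a, b, c, d, e, f, g
Counting each: a (#1), b (#2), c (#3), d (#4), e (#5), f (#6), g (#7)
Total = 7

7


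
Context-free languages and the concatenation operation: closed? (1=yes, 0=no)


CFL closure properties:
  Closed under: union, concatenation, Kleene star
  NOT closed under: intersection, complement
Operation 'concatenation' is in closed list -> Yes (closed)

1


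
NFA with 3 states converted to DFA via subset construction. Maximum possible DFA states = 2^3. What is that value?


NFA has 3 states
Subset construction: each DFA state = subset of NFA states
Maximum subsets = 2^3
2^3 = 8

8


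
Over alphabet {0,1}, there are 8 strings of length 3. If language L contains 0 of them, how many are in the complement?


Alphabet: {0,1}
String length: 3
Total strings of length 3 = 2^3 = 8
Strings in L = 0
Complement = total - |L|
= 8 - 0
= 8

8


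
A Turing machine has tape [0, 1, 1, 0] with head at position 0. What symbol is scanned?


Tape: [0, 1, 1, 0]
Positions: 0 1 2 3
Values:    0 1 1 0
Head at position 0
tape[0] = 0

0


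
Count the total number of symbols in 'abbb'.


String: 'abbb'
Counting characters:
  'a' appears 1 time(s)
  'b' appears 3 time(s)
Total length = 1 + 3 = 4

4


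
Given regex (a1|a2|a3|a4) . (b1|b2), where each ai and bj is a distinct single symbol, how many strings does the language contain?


First group: 4 alternatives
Second group: 2 alternatives
Concatenation: each choice from group 1 pairs with each from group 2
Total = 4 x 2 = 8

8


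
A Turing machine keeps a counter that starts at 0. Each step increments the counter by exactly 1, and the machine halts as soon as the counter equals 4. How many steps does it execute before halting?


Counter starts at 0. Counting sequence:
  Step 1: counter = 1
  Step 2: counter = 2
  Step 3: counter = 3
  Step 4: counter = 4
Counter reached 4 -> halt
Total steps = 4

4


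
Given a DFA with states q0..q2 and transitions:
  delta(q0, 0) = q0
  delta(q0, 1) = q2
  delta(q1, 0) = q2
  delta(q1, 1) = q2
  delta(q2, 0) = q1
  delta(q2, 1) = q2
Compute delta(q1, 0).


Looking up transition function:
delta(q1, 0) in the table
Row: q1, Column: 0
Result: q2

q2


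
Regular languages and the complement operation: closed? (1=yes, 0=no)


Regular languages are closed under all standard operations:
- Union: Yes (product construction)
- Intersection: Yes (product construction)
- Complement: Yes (swap accept/reject)
- Concatenation: Yes (NFA construction)
Operation: complement -> Closed

1


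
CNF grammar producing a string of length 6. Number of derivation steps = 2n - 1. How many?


Chomsky Normal Form derivation:
String length n = 6
Each step either:
  - Splits a nonterminal into two (n-1 such steps)
  - Converts a nonterminal to terminal (n such steps)
Total = (n-1) + n = 2n - 1
= 2(6) - 1
= 12 - 1
= 11

11


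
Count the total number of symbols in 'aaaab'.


String: 'aaaab'
Counting characters:
  'a' appears 4 time(s)
  'b' appears 1 time(s)
Total length = 4 + 1 = 5

5


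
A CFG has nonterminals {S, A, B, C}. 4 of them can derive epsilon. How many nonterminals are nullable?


Nonterminals: {S, A, B, C}
A nonterminal is nullable if it can derive epsilon
Counting nullable nonterminals: 4
Total nullable = 4

4


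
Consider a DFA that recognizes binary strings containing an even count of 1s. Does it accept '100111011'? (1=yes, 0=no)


DFA has 2 states: q_even (start, accept=yes) and q_odd
Processing string '100111011' character by character:
  Position 0: read '1', 1-count=1 -> q_odd
  Position 1: read '0', 1-count=1 -> q_odd (no change)
  Position 2: read '0', 1-count=1 -> q_odd (no change)
  Position 3: read '1', 1-count=2 -> q_even
  Position 4: read '1', 1-count=3 -> q_odd
  Position 5: read '1', 1-count=4 -> q_even
  Position 6: read '0', 1-count=4 -> q_even (no change)
  Position 7: read '1', 1-count=5 -> q_odd
  Position 8: read '1', 1-count=6 -> q_even
Final state: q_even, total 1s = 6 (even); the DFA requires an even count -> accept

1


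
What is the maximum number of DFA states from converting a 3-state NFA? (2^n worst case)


NFA has 3 states
Subset construction: each DFA state = subset of NFA states
Maximum subsets = 2^3
2^3 = 8

8


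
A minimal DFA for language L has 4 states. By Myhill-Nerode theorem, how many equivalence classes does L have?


Myhill-Nerode theorem:
Number of equivalence classes = number of states in minimal DFA
Minimal DFA states = 4
Therefore equivalence classes = 4

4


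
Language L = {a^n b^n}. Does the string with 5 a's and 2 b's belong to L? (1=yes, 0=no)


Language requires equal numbers of a's and b's
PDA pushes for each 'a', pops for each 'b'
Number of a's = 5
Number of b's = 2
5 != 2 -> Reject

0


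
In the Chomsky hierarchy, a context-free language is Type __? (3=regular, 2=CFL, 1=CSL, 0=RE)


Chomsky hierarchy levels:
  Type 3: Regular (DFA/NFA/regex)
  Type 2: Context-free (PDA)
  Type 1: Context-sensitive
  Type 0: Recursively enumerable (TM)
'context-free' corresponds to Type 2

2


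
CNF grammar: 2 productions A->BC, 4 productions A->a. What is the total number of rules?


CNF allows two rule forms:
  A -> BC (binary): 2 rules
  A -> a (terminal): 4 rules
Total = 2 + 4 = 6

6


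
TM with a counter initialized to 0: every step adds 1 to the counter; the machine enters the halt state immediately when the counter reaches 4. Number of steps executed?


Counter starts at 0. Counting sequence:
  Step 1: counter = 1
  Step 2: counter = 2
  Step 3: counter = 3
  Step 4: counter = 4
Counter reached 4 -> halt
Total steps = 4

4


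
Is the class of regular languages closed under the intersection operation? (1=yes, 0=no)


Regular languages are closed under:
- Union (DFA product construction)
- Intersection (DFA product construction)
- Complement (swap accept/reject states)
- Concatenation (NFA construction)
- Kleene star (NFA construction)
intersection is in this list
Therefore: closed

1


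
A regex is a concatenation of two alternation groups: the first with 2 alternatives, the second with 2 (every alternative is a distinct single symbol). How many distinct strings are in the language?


First group: 2 alternatives
Second group: 2 alternatives
Concatenation: each choice from group 1 pairs with each from group 2
Total = 2 x 2 = 4

4


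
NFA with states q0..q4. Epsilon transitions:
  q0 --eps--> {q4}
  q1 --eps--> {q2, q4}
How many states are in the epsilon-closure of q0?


Starting from q0
Initialize closure = {q0}
Follow epsilon from q0 -> add q4
Final closure: {q0, q4}
Size = 2

2


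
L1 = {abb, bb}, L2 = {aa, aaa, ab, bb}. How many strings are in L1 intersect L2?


L1 = {abb, bb}
L2 = {aa, aaa, ab, bb}
Checking each string in L1 against L2:
  'abb': in L2? No
  'bb': in L2? Yes
Intersection = {bb}
|L1 ∩ L2| = 1

1


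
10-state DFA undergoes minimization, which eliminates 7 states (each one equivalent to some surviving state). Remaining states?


Original DFA: 10 states
Redundant states removed: 7
Minimized states = original - removed
= 10 - 7
= 3

3


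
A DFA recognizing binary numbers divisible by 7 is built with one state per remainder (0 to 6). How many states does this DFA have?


Divisibility by 7 is tracked via the remainder mod 7: 0, 1, ..., 6
The construction assigns one state to each remainder
Number of remainders = 7

7


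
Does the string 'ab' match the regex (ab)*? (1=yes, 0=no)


Pattern: (ab)*
String: 'ab'
Pattern requires: zero or more repetitions of 'ab'
Pairs: ['ab']
All pairs are 'ab'? Yes
Result: 1

1


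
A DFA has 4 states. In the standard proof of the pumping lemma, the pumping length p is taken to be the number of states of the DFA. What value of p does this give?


Pumping lemma for regular languages (standard proof):
Take p = |Q|, the number of DFA states.
Any string of length >= |Q| passes through |Q|+1 states while reading its first |Q| symbols,
so by pigeonhole some state repeats, giving the loop that can be pumped.
Here |Q| = 4
Therefore the proof uses p = 4

4


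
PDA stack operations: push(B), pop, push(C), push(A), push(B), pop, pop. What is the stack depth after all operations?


Tracing stack operations:
  push(B) -> stack = [B], depth=1
  pop -> removed B, stack = [], depth=0
  push(C) -> stack = [C], depth=1
  push(A) -> stack = [C,A], depth=2
  push(B) -> stack = [C,A,B], depth=3
  pop -> removed B, stack = [C,A], depth=2
  pop -> removed A, stack = [C], depth=1
Final depth = 1

1


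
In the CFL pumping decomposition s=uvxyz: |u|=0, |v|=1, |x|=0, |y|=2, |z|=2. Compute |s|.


|s| = |u| + |v| + |x| + |y| + |z|
= 0 + 1 + 0 + 2 + 2
= 1 + 0 + 4
= 1 + 4
= 5

5


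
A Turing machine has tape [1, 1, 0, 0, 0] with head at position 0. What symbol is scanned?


Tape: [1, 1, 0, 0, 0]
Positions: 0 1 2 3 4
Values:    1 1 0 0 0
Head at position 0
tape[0] = 1

1


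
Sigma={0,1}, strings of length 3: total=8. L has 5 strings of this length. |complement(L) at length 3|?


Alphabet: {0,1}
String length: 3
Total strings of length 3 = 2^3 = 8
Strings in L = 5
Complement = total - |L|
= 8 - 5
= 3

3


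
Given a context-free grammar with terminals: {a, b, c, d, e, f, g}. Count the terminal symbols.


Terminal symbols: a, b, c, d, e, f, g
Counting each: a (#1), b (#2), c (#3), d (#4), e (#5), f (#6), g (#7)
Total = 7

7


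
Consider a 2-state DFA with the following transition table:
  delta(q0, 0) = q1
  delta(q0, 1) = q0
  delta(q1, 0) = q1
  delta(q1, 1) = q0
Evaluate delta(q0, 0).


Looking up transition function:
delta(q0, 0) in the table
Row: q0, Column: 0
Result: q1

q1


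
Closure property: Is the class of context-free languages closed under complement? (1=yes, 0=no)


CFL closure properties:
  Closed under: union, concatenation, Kleene star
  NOT closed under: intersection, complement
Operation 'complement' is in not-closed list -> No (not closed)

0


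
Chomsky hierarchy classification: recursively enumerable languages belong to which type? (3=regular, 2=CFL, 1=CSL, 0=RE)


Chomsky hierarchy levels:
  Type 3: Regular (DFA/NFA/regex)
  Type 2: Context-free (PDA)
  Type 1: Context-sensitive
  Type 0: Recursively enumerable (TM)
'recursively enumerable' corresponds to Type 0

0


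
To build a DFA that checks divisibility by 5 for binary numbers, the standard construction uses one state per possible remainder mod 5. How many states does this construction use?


Divisibility by 5 is tracked via the remainder mod 5: 0, 1, ..., 4
The construction assigns one state to each remainder
Number of remainders = 5

5


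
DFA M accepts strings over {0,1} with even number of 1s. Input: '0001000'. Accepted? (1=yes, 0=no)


DFA has 2 states: q_even (start, accept=yes) and q_odd
Processing string '0001000' character by character:
  Position 0: read '0', 1-count=0 -> q_even (no change)
  Position 1: read '0', 1-count=0 -> q_even (no change)
  Position 2: read '0', 1-count=0 -> q_even (no change)
  Position 3: read '1', 1-count=1 -> q_odd
  Position 4: read '0', 1-count=1 -> q_odd (no change)
  Position 5: read '0', 1-count=1 -> q_odd (no change)
  Position 6: read '0', 1-count=1 -> q_odd (no change)
Final state: q_odd, total 1s = 1 (odd); the DFA requires an even count -> reject

0


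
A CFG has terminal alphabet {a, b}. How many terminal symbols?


Terminal symbols: a, b
Counting each: a (#1), b (#2)
Total = 2

2


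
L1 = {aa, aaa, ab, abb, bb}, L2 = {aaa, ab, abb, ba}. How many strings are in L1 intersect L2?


L1 = {aa, aaa, ab, abb, bb}
L2 = {aaa, ab, abb, ba}
Checking each string in L1 against L2:
  'aa': in L2? No
  'aaa': in L2? Yes
  'ab': in L2? Yes
  'abb': in L2? Yes
  'bb': in L2? No
Intersection = {aaa, ab, abb}
|L1 ∩ L2| = 3

3


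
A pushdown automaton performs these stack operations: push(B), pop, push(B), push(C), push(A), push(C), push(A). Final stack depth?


Tracing stack operations:
  push(B) -> stack = [B], depth=1
  pop -> removed B, stack = [], depth=0
  push(B) -> stack = [B], depth=1
  push(C) -> stack = [B,C], depth=2
  push(A) -> stack = [B,C,A], depth=3
  push(C) -> stack = [B,C,A,C], depth=4
  push(A) -> stack = [B,C,A,C,A], depth=5
Final depth = 5

5


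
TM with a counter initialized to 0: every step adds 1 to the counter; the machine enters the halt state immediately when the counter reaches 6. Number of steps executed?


Counter starts at 0. Counting sequence:
  Step 1: counter = 1
  Step 2: counter = 2
  Step 3: counter = 3
  Step 4: counter = 4
  Step 5: counter = 5
  Step 6: counter = 6
Counter reached 6 -> halt
Total steps = 6

6


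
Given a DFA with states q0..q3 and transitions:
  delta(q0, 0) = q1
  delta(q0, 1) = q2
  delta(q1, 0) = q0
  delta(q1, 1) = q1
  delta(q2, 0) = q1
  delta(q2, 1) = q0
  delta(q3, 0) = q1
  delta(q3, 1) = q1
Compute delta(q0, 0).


Looking up transition function:
delta(q0, 0) in the table
Row: q0, Column: 0
Result: q1

q1


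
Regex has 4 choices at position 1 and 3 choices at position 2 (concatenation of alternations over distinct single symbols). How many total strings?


First group: 4 alternatives
Second group: 3 alternatives
Concatenation: each choice from group 1 pairs with each from group 2
Total = 4 x 3 = 12

12


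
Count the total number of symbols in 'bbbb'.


String: 'bbbb'
Counting characters:
  'b' appears 4 time(s)
Total length = 0 + 4 = 4

4


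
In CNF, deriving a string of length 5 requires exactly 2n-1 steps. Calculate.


Chomsky Normal Form derivation:
String length n = 5
Each step either:
  - Splits a nonterminal into two (n-1 such steps)
  - Converts a nonterminal to terminal (n such steps)
Total = (n-1) + n = 2n - 1
= 2(5) - 1
= 10 - 1
= 9

9


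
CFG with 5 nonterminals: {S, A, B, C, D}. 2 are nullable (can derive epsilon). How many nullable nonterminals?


Nonterminals: {S, A, B, C, D}
A nonterminal is nullable if it can derive epsilon
Counting nullable nonterminals: 2
Total nullable = 2

2


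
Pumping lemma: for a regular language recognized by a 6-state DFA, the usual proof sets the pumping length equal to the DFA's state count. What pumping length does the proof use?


Pumping lemma for regular languages (standard proof):
Take p = |Q|, the number of DFA states.
Any string of length >= |Q| passes through |Q|+1 states while reading its first |Q| symbols,
so by pigeonhole some state repeats, giving the loop that can be pumped.
Here |Q| = 6
Therefore the proof uses p = 6

6


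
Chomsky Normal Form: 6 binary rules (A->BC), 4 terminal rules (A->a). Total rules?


CNF allows two rule forms:
  A -> BC (binary): 6 rules
  A -> a (terminal): 4 rules
Total = 6 + 4 = 10

10


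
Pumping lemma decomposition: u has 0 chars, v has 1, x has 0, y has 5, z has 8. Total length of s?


|s| = |u| + |v| + |x| + |y| + |z|
= 0 + 1 + 0 + 5 + 8
= 1 + 0 + 13
= 1 + 13
= 14

14


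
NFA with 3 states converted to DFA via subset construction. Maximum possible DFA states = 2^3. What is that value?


NFA has 3 states
Subset construction: each DFA state = subset of NFA states
Maximum subsets = 2^3
2^3 = 8

8


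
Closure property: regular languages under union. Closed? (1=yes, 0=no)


Regular languages are closed under:
- Union (DFA product construction)
- Intersection (DFA product construction)
- Complement (swap accept/reject states)
- Concatenation (NFA construction)
- Kleene star (NFA construction)
union is in this list
Therefore: closed

1


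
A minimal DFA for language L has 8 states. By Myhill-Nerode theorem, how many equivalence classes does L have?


Myhill-Nerode theorem:
Number of equivalence classes = number of states in minimal DFA
Minimal DFA states = 8
Therefore equivalence classes = 8

8


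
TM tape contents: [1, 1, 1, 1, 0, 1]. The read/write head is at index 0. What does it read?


Tape: [1, 1, 1, 1, 0, 1]
Positions: 0 1 2 3 4 5
Values:    1 1 1 1 0 1
Head at position 0
tape[0] = 1

1


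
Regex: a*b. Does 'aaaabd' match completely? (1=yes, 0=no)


Pattern: a*b
String: 'aaaabd'
Pattern requires: zero or more 'a's followed by exactly one 'b'
Found 4 leading 'a's
Remaining: 'bd'
Remaining is not 'b' -> no match
Result: 0

0


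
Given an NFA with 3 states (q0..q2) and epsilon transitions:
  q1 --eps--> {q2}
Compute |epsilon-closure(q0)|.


Starting from q0
Initialize closure = {q0}
q0 has no outgoing epsilon transitions -> nothing to add
Final closure: {q0}
Size = 1

1


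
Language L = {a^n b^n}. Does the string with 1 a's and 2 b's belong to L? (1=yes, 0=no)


Language requires equal numbers of a's and b's
PDA pushes for each 'a', pops for each 'b'
Number of a's = 1
Number of b's = 2
1 != 2 -> Reject

0


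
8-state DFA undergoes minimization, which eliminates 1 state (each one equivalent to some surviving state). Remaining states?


Original DFA: 8 states
Redundant states removed: 1
Minimized states = original - removed
= 8 - 1
= 7

7


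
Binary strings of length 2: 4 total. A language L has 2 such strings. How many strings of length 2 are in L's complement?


Alphabet: {0,1}
String length: 2
Total strings of length 2 = 2^2 = 4
Strings in L = 2
Complement = total - |L|
= 4 - 2
= 2

2


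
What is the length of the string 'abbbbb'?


String: 'abbbbb'
Counting characters:
  'a' appears 1 time(s)
  'b' appears 5 time(s)
Total length = 1 + 5 = 6

6


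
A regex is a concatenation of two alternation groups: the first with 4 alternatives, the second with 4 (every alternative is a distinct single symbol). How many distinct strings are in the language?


First group: 4 alternatives
Second group: 4 alternatives
Concatenation: each choice from group 1 pairs with each from group 2
Total = 4 x 4 = 16

16


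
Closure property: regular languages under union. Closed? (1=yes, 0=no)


Regular languages are closed under:
- Union (DFA product construction)
- Intersection (DFA product construction)
- Complement (swap accept/reject states)
- Concatenation (NFA construction)
- Kleene star (NFA construction)
union is in this list
Therefore: closed

1


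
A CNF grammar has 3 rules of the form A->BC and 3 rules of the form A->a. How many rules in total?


CNF allows two rule forms:
  A -> BC (binary): 3 rules
  A -> a (terminal): 3 rules
Total = 3 + 3 = 6

6


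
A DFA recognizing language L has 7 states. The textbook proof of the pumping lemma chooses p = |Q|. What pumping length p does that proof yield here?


Pumping lemma for regular languages (standard proof):
Take p = |Q|, the number of DFA states.
Any string of length >= |Q| passes through |Q|+1 states while reading its first |Q| symbols,
so by pigeonhole some state repeats, giving the loop that can be pumped.
Here |Q| = 7
Therefore the proof uses p = 7

7


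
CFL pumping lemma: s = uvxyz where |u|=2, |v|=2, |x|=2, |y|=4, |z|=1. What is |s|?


|s| = |u| + |v| + |x| + |y| + |z|
= 2 + 2 + 2 + 4 + 1
= 4 + 2 + 5
= 6 + 5
= 11

11


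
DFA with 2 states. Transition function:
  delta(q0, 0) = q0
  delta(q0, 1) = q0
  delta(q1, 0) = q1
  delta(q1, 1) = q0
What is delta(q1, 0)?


Looking up transition function:
delta(q1, 0) in the table
Row: q1, Column: 0
Result: q1

q1


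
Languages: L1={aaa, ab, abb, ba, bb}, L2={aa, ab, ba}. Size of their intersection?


L1 = {aaa, ab, abb, ba, bb}
L2 = {aa, ab, ba}
Checking each string in L1 against L2:
  'aaa': in L2? No
  'ab': in L2? Yes
  'abb': in L2? No
  'ba': in L2? Yes
  'bb': in L2? No
Intersection = {ab, ba}
|L1 ∩ L2| = 2

2


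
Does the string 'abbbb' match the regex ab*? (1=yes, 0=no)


Pattern: ab*
String: 'abbbb'
Pattern requires: exactly one 'a' followed by zero or more 'b's
First char is 'a' -> OK
Rest 'bbbb': all b's? Yes
Result: 1

1


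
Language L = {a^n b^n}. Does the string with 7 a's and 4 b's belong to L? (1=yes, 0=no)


Language requires equal numbers of a's and b's
PDA pushes for each 'a', pops for each 'b'
Number of a's = 7
Number of b's = 4
7 != 4 -> Reject

0


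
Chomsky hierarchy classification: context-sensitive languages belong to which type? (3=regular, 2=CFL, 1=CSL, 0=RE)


Chomsky hierarchy levels:
  Type 3: Regular (DFA/NFA/regex)
  Type 2: Context-free (PDA)
  Type 1: Context-sensitive
  Type 0: Recursively enumerable (TM)
'context-sensitive' corresponds to Type 1

1


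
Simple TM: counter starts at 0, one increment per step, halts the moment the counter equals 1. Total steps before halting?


Counter starts at 0. Counting sequence:
  Step 1: counter = 1
Counter reached 1 -> halt
Total steps = 1

1


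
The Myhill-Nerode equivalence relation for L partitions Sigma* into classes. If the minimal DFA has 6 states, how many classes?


Myhill-Nerode theorem:
Number of equivalence classes = number of states in minimal DFA
Minimal DFA states = 6
Therefore equivalence classes = 6

6


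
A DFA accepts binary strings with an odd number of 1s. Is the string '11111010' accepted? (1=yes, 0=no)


DFA has 2 states: q_even (start, accept=no) and q_odd
Processing string '11111010' character by character:
  Position 0: read '1', 1-count=1 -> q_odd
  Position 1: read '1', 1-count=2 -> q_even
  Position 2: read '1', 1-count=3 -> q_odd
  Position 3: read '1', 1-count=4 -> q_even
  Position 4: read '1', 1-count=5 -> q_odd
  Position 5: read '0', 1-count=5 -> q_odd (no change)
  Position 6: read '1', 1-count=6 -> q_even
  Position 7: read '0', 1-count=6 -> q_even (no change)
Final state: q_even, total 1s = 6 (even); the DFA requires an odd count -> reject

0


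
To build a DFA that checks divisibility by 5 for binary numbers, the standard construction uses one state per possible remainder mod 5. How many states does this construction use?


Divisibility by 5 is tracked via the remainder mod 5: 0, 1, ..., 4
The construction assigns one state to each remainder
Number of remainders = 5

5


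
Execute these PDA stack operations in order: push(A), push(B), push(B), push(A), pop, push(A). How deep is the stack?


Tracing stack operations:
  push(A) -> stack = [A], depth=1
  push(B) -> stack = [A,B], depth=2
  push(B) -> stack = [A,B,B], depth=3
  push(A) -> stack = [A,B,B,A], depth=4
  pop -> removed A, stack = [A,B,B], depth=3
  push(A) -> stack = [A,B,B,A], depth=4
Final depth = 4

4


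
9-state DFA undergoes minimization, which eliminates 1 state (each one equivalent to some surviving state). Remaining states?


Original DFA: 9 states
Redundant states removed: 1
Minimized states = original - removed
= 9 - 1
= 8

8


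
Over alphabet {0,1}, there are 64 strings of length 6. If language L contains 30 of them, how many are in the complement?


Alphabet: {0,1}
String length: 6
Total strings of length 6 = 2^6 = 64
Strings in L = 30
Complement = total - |L|
= 64 - 30
= 34

34


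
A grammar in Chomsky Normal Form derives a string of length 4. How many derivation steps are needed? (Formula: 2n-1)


Chomsky Normal Form derivation:
String length n = 4
Each step either:
  - Splits a nonterminal into two (n-1 such steps)
  - Converts a nonterminal to terminal (n such steps)
Total = (n-1) + n = 2n - 1
= 2(4) - 1
= 8 - 1
= 7

7


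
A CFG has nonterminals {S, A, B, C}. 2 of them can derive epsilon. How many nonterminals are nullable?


Nonterminals: {S, A, B, C}
A nonterminal is nullable if it can derive epsilon
Counting nullable nonterminals: 2
Total nullable = 2

2


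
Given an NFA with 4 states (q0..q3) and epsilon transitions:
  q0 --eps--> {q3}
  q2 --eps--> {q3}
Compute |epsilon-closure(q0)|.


Starting from q0
Initialize closure = {q0}
Follow epsilon from q0 -> add q3
Final closure: {q0, q3}
Size = 2

2
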